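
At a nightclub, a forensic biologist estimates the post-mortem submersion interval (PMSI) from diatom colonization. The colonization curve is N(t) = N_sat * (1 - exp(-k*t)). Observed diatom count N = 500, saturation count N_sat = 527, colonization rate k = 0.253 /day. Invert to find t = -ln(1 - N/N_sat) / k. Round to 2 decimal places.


PMSI from diatom colonization curve:
N / N_sat = 500 / 527 = 0.948767
1 - N/N_sat = 0.051233
ln(1 - N/N_sat) = -2.971371
t = -ln(1 - N/N_sat) / k = -(-2.971371) / 0.253 = 11.74 days

11.74


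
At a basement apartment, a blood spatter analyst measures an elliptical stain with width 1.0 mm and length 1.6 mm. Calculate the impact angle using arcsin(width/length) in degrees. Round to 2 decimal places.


Blood spatter impact angle calculation:
width / length = 1.0 / 1.6 = 0.625
angle = arcsin(0.625)
angle = 38.68 degrees

38.68


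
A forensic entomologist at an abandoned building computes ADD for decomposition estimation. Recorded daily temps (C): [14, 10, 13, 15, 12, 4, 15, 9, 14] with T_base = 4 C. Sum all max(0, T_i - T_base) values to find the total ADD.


Computing ADD day by day:
Day 1: max(0, 14 - 4) = 10
Day 2: max(0, 10 - 4) = 6
Day 3: max(0, 13 - 4) = 9
Day 4: max(0, 15 - 4) = 11
Day 5: max(0, 12 - 4) = 8
Day 6: max(0, 4 - 4) = 0
Day 7: max(0, 15 - 4) = 11
Day 8: max(0, 9 - 4) = 5
Day 9: max(0, 14 - 4) = 10
Total ADD = 70

70


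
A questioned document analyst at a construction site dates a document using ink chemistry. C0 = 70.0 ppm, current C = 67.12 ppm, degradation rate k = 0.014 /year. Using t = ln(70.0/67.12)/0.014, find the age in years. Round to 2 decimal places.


Document age estimation:
C0/C = 70.0 / 67.12 = 1.042908
ln(C0/C) = 0.042013
t = 0.042013 / 0.014 = 3.00 years

3.00


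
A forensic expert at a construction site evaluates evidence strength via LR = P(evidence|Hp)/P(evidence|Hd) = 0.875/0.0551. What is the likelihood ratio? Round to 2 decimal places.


Likelihood ratio calculation:
LR = P(E|Hp) / P(E|Hd)
LR = 0.875 / 0.0551
LR = 15.88

15.88


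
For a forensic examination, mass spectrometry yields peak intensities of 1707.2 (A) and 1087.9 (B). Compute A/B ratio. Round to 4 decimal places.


Spectral peak ratio:
Peak A = 1707.2 counts
Peak B = 1087.9 counts
Ratio = 1707.2 / 1087.9 = 1.5693

1.5693


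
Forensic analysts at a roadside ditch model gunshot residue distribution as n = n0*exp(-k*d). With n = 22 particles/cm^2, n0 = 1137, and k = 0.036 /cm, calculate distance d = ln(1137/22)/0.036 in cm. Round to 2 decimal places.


GSR distance calculation:
n0/n = 1137 / 22 = 51.681818
ln(n0/n) = 3.945106
d = 3.945106 / 0.036 = 109.59 cm

109.59


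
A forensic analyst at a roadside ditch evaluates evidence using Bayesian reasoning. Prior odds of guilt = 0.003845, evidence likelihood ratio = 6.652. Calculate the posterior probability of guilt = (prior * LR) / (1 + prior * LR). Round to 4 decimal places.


Bayesian evidence evaluation:
Posterior odds = prior_odds * LR = 0.003845 * 6.652 = 0.02557694
Posterior probability = posterior_odds / (1 + posterior_odds)
= 0.02557694 / (1 + 0.02557694)
= 0.02557694 / 1.02557694
= 0.0249

0.0249


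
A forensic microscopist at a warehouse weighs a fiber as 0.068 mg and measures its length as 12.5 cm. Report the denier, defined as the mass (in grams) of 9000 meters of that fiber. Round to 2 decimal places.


Denier calculation:
Mass in grams = 0.068 mg / 1000 = 0.000068 g
Length in meters = 12.5 cm / 100 = 0.125 m
Linear density = mass / length = 0.000068 / 0.125 = 0.000544 g/m
Denier = (g/m) * 9000 = 0.000544 * 9000 = 4.90

4.90


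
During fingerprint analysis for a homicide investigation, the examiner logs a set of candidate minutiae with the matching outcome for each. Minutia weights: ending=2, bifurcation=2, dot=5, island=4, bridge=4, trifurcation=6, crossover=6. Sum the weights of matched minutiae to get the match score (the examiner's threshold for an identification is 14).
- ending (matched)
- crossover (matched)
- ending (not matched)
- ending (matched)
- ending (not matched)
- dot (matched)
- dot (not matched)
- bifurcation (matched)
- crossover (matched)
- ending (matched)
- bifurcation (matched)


Weighted minutiae match score:
  ending: matched, +2 (running total 2)
  crossover: matched, +6 (running total 8)
  ending: not matched, +0
  ending: matched, +2 (running total 10)
  ending: not matched, +0
  dot: matched, +5 (running total 15)
  dot: not matched, +0
  bifurcation: matched, +2 (running total 17)
  crossover: matched, +6 (running total 23)
  ending: matched, +2 (running total 25)
  bifurcation: matched, +2 (running total 27)
Total score = 27
Threshold = 14; verdict = identification

27


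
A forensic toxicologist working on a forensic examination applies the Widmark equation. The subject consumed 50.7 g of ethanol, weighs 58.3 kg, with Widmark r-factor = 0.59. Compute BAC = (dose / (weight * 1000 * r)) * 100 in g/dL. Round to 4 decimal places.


Applying the Widmark formula:
BAC = (dose_g / (body_wt * 1000 * r)) * 100
Denominator = 58.3 * 1000 * 0.59 = 34397
BAC = (50.7 / 34397) * 100
BAC = 0.1474 g/dL

0.1474


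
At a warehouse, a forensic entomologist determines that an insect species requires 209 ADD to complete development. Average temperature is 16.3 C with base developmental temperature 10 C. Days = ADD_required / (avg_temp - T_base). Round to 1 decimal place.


Insect development time:
Effective temperature = avg_temp - T_base = 16.3 - 10 = 6.3 C
Days = ADD / effective_temp = 209 / 6.3 = 33.2 days

33.2


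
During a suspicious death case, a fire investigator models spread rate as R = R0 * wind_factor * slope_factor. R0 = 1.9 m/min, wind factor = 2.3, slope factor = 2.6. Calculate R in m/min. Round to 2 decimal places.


Fire spread rate calculation:
R = R0 * wind_factor * slope_factor
= 1.9 * 2.3 * 2.6
= 4.37 * 2.6
= 11.36 m/min

11.36


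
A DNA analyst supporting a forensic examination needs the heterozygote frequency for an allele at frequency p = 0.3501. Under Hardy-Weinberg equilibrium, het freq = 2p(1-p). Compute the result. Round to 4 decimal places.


Hardy-Weinberg heterozygote frequency:
q = 1 - p = 1 - 0.3501 = 0.6499
2pq = 2 * 0.3501 * 0.6499 = 0.4551

0.4551


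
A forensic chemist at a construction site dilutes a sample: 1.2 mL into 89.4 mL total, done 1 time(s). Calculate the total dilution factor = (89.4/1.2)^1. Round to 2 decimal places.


Dilution factor calculation:
Single dilution = V_total / V_sample = 89.4 / 1.2 ≈ 74.5
Number of dilutions = 1
Total DF = (89.4 / 1.2)^1 (full precision, rounded at the end) = 74.50

74.50


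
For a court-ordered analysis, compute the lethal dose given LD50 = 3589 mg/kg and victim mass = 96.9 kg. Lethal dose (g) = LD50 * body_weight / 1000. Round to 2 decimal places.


Lethal dose calculation:
Lethal dose = LD50 * body_weight / 1000
= 3589 * 96.9 / 1000
= 347774.1 / 1000
= 347.77 g

347.77


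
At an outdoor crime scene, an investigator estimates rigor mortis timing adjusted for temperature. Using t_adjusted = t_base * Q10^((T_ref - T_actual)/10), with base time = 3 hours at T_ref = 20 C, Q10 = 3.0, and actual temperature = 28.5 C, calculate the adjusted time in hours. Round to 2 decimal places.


Rigor mortis time adjustment:
Exponent = (T_ref - T_actual) / 10 = (20 - 28.5) / 10 = -0.85
Q10 factor = 3.0^-0.85 = 0.39305
t_adjusted = 3 * 0.39305 = 1.18 hours

1.18


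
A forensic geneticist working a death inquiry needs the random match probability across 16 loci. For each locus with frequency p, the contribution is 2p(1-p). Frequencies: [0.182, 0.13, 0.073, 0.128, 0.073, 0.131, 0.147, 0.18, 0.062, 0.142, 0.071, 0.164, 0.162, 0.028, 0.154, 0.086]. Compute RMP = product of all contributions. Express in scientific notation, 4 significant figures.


Computing RMP for 16 loci:
Locus 1: 2 * 0.182 * 0.818 = 0.297752
Locus 2: 2 * 0.13 * 0.87 = 0.2262
Locus 3: 2 * 0.073 * 0.927 = 0.135342
Locus 4: 2 * 0.128 * 0.872 = 0.223232
Locus 5: 2 * 0.073 * 0.927 = 0.135342
Locus 6: 2 * 0.131 * 0.869 = 0.227678
Locus 7: 2 * 0.147 * 0.853 = 0.250782
Locus 8: 2 * 0.18 * 0.82 = 0.2952
Locus 9: 2 * 0.062 * 0.938 = 0.116312
Locus 10: 2 * 0.142 * 0.858 = 0.243672
Locus 11: 2 * 0.071 * 0.929 = 0.131918
Locus 12: 2 * 0.164 * 0.836 = 0.274208
Locus 13: 2 * 0.162 * 0.838 = 0.271512
Locus 14: 2 * 0.028 * 0.972 = 0.054432
Locus 15: 2 * 0.154 * 0.846 = 0.260568
Locus 16: 2 * 0.086 * 0.914 = 0.157208
RMP = 2.881e-12

2.881e-12


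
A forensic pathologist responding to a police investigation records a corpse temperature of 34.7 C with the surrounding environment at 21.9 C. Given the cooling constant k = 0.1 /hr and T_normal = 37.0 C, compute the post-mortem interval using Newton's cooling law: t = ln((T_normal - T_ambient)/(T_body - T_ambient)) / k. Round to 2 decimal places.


Using Newton's law of cooling:
t = ln((T_normal - T_ambient) / (T_body - T_ambient)) / k
T_normal - T_ambient = 15.1
T_body - T_ambient = 12.8
Ratio = 1.179687
ln(ratio) = 0.165249
t = 0.165249 / 0.1 = 1.65 hours

1.65


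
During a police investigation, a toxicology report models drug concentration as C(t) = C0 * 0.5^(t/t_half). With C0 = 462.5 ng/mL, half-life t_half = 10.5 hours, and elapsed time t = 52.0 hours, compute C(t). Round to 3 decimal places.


Drug concentration decay:
Number of half-lives = t / t_half = 52.0 / 10.5 = 4.952381
Decay factor = 0.5^4.952381 = 0.03229868
C(t) = 462.5 * 0.03229868 = 14.938 ng/mL

14.938


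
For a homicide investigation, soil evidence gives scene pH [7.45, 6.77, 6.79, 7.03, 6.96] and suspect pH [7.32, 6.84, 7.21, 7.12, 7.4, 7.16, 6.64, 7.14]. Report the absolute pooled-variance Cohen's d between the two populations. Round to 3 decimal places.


Pooled-variance Cohen's d for soil pH comparison:
Scene mean = 35 / 5 = 7
Suspect mean = 56.83 / 8 = 7.10375
Scene sample variance s_s^2 = 0.0755
Suspect sample variance s_c^2 = 0.06217
Pooled variance = ((n_s-1)*s_s^2 + (n_c-1)*s_c^2) / (n_s + n_c - 2) = 0.067017
Pooled SD = sqrt(0.067017) = 0.258876
Mean difference = -0.10375
|d| = |-0.10375| / 0.258876 = 0.401

0.401


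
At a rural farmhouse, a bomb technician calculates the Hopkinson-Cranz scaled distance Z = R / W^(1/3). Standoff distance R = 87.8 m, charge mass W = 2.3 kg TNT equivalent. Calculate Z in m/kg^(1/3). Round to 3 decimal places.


Scaled distance calculation:
W^(1/3) = 2.3^(1/3) = 1.320006
Z = R / W^(1/3) = 87.8 / 1.320006
Z = 66.515 m/kg^(1/3)

66.515


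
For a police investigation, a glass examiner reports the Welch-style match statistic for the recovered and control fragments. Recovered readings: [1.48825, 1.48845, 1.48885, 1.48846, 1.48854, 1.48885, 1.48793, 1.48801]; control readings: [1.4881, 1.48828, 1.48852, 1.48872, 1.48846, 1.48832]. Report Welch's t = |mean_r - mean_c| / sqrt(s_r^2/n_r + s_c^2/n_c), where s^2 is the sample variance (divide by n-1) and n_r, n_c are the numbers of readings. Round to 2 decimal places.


Welch's t-criterion for glass RI comparison:
Recovered mean = sum / n_r = 11.90734 / 8 = 1.4884175
Control mean = sum / n_c = 8.9304 / 6 = 1.4884
Recovered sample variance s_r^2 = 1.17679e-07
Control sample variance s_c^2 = 4.624e-08
Welch SE (unpooled) = sqrt(s_r^2/n_r + s_c^2/n_c) = sqrt(1.47098e-08 + 7.70667e-09) = sqrt(2.24165e-08) = 0.000149721
|mean_r - mean_c| = 1.75e-05
t = 1.75e-05 / 0.000149721 = 0.12

0.12


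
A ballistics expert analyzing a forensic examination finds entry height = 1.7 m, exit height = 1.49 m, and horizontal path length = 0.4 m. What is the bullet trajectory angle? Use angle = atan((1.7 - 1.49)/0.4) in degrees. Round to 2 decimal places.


Bullet trajectory angle:
Height difference = 1.7 - 1.49 = 0.21 m
angle = atan(0.21 / 0.4)
angle = atan(0.525)
angle = 27.70 degrees

27.70


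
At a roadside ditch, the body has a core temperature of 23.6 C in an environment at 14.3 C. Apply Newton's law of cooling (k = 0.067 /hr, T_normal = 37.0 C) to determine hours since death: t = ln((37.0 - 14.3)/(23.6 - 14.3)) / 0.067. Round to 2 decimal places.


Using Newton's law of cooling:
t = ln((T_normal - T_ambient) / (T_body - T_ambient)) / k
T_normal - T_ambient = 22.7
T_body - T_ambient = 9.3
Ratio = 2.44086
ln(ratio) = 0.89235
t = 0.89235 / 0.067 = 13.32 hours

13.32


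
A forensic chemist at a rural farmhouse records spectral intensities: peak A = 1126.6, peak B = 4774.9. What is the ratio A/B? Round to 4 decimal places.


Spectral peak ratio:
Peak A = 1126.6 counts
Peak B = 4774.9 counts
Ratio = 1126.6 / 4774.9 = 0.2359

0.2359


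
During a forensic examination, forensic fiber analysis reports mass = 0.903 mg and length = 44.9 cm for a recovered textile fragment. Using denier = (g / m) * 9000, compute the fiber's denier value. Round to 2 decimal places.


Denier calculation:
Mass in grams = 0.903 mg / 1000 = 0.000903 g
Length in meters = 44.9 cm / 100 = 0.449 m
Linear density = mass / length = 0.000903 / 0.449 = 0.00201114 g/m
Denier = (g/m) * 9000 = 0.00201114 * 9000 = 18.10

18.10


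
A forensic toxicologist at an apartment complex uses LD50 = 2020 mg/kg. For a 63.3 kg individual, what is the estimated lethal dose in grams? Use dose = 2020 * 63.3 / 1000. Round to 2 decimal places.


Lethal dose calculation:
Lethal dose = LD50 * body_weight / 1000
= 2020 * 63.3 / 1000
= 127866 / 1000
= 127.87 g

127.87


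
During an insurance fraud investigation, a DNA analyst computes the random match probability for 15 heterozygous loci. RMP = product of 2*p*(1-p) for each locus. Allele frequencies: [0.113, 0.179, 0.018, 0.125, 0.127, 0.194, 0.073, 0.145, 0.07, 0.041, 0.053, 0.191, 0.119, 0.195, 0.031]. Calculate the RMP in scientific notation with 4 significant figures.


Computing RMP for 15 loci:
Locus 1: 2 * 0.113 * 0.887 = 0.200462
Locus 2: 2 * 0.179 * 0.821 = 0.293918
Locus 3: 2 * 0.018 * 0.982 = 0.035352
Locus 4: 2 * 0.125 * 0.875 = 0.21875
Locus 5: 2 * 0.127 * 0.873 = 0.221742
Locus 6: 2 * 0.194 * 0.806 = 0.312728
Locus 7: 2 * 0.073 * 0.927 = 0.135342
Locus 8: 2 * 0.145 * 0.855 = 0.24795
Locus 9: 2 * 0.07 * 0.93 = 0.1302
Locus 10: 2 * 0.041 * 0.959 = 0.078638
Locus 11: 2 * 0.053 * 0.947 = 0.100382
Locus 12: 2 * 0.191 * 0.809 = 0.309038
Locus 13: 2 * 0.119 * 0.881 = 0.209678
Locus 14: 2 * 0.195 * 0.805 = 0.31395
Locus 15: 2 * 0.031 * 0.969 = 0.060078
RMP = 1.332e-12

1.332e-12


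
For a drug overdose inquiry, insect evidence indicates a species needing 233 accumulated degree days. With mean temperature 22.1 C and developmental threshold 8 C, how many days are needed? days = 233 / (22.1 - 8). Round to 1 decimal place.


Insect development time:
Effective temperature = avg_temp - T_base = 22.1 - 8 = 14.1 C
Days = ADD / effective_temp = 233 / 14.1 = 16.5 days

16.5


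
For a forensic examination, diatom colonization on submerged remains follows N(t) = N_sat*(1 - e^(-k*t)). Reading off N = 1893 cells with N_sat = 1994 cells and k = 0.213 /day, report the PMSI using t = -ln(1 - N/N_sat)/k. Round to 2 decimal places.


PMSI from diatom colonization curve:
N / N_sat = 1893 / 1994 = 0.949348
1 - N/N_sat = 0.050652
ln(1 - N/N_sat) = -2.982777
t = -ln(1 - N/N_sat) / k = -(-2.982777) / 0.213 = 14.00 days

14.00


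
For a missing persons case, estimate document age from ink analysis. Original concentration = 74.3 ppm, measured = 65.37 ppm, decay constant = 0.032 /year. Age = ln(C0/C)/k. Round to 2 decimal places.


Document age estimation:
C0/C = 74.3 / 65.37 = 1.136607
ln(C0/C) = 0.128048
t = 0.128048 / 0.032 = 4.00 years

4.00


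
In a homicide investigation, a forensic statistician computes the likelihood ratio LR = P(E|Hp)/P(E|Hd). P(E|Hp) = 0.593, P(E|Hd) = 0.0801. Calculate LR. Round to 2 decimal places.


Likelihood ratio calculation:
LR = P(E|Hp) / P(E|Hd)
LR = 0.593 / 0.0801
LR = 7.40

7.40


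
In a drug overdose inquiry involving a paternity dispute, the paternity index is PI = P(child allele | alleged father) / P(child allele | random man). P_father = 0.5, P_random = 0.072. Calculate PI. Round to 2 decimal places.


Paternity Index calculation:
PI = P(allele|father) / P(allele|random)
PI = 0.5 / 0.072
PI = 6.94

6.94


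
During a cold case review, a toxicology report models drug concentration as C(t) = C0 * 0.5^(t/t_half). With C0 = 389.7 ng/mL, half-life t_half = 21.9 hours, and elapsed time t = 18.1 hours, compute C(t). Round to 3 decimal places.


Drug concentration decay:
Number of half-lives = t / t_half = 18.1 / 21.9 = 0.826484
Decay factor = 0.5^0.826484 = 0.56390186
C(t) = 389.7 * 0.56390186 = 219.753 ng/mL

219.753


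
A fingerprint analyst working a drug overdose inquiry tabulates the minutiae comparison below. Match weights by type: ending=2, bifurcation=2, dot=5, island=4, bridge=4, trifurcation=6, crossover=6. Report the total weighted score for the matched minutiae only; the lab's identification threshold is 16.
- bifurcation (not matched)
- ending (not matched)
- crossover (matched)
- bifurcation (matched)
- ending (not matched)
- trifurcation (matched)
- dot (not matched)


Weighted minutiae match score:
  bifurcation: not matched, +0
  ending: not matched, +0
  crossover: matched, +6 (running total 6)
  bifurcation: matched, +2 (running total 8)
  ending: not matched, +0
  trifurcation: matched, +6 (running total 14)
  dot: not matched, +0
Total score = 14
Threshold = 16; verdict = inconclusive

14


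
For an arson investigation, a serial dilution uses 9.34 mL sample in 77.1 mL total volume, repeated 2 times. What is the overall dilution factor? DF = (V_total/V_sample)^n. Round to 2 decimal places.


Dilution factor calculation:
Single dilution = V_total / V_sample = 77.1 / 9.34 ≈ 8.254818
Number of dilutions = 2
Total DF = (77.1 / 9.34)^2 (full precision, rounded at the end) = 68.14

68.14


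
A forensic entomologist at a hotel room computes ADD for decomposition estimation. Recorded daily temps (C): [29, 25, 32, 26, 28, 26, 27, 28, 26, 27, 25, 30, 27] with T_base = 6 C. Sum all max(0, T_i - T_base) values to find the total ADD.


Computing ADD day by day:
Day 1: max(0, 29 - 6) = 23
Day 2: max(0, 25 - 6) = 19
Day 3: max(0, 32 - 6) = 26
Day 4: max(0, 26 - 6) = 20
Day 5: max(0, 28 - 6) = 22
Day 6: max(0, 26 - 6) = 20
Day 7: max(0, 27 - 6) = 21
Day 8: max(0, 28 - 6) = 22
Day 9: max(0, 26 - 6) = 20
Day 10: max(0, 27 - 6) = 21
Day 11: max(0, 25 - 6) = 19
Day 12: max(0, 30 - 6) = 24
Day 13: max(0, 27 - 6) = 21
Total ADD = 278

278


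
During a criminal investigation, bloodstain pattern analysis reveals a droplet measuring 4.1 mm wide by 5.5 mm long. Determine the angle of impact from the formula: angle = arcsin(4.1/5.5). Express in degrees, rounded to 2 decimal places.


Blood spatter impact angle calculation:
width / length = 4.1 / 5.5 = 0.745455
angle = arcsin(0.745455)
angle = 48.20 degrees

48.20


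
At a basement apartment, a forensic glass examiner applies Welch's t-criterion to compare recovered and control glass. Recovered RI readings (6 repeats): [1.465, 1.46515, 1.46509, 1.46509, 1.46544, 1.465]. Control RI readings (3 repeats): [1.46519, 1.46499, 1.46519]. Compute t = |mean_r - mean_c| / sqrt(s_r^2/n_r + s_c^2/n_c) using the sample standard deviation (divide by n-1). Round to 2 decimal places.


Welch's t-criterion for glass RI comparison:
Recovered mean = sum / n_r = 8.79077 / 6 = 1.4651283
Control mean = sum / n_c = 4.39537 / 3 = 1.4651233
Recovered sample variance s_r^2 = 2.66967e-08
Control sample variance s_c^2 = 1.33333e-08
Welch SE (unpooled) = sqrt(s_r^2/n_r + s_c^2/n_c) = sqrt(4.44944e-09 + 4.44444e-09) = sqrt(8.89388e-09) = 9.43074e-05
|mean_r - mean_c| = 5e-06
t = 5e-06 / 9.43074e-05 = 0.05

0.05


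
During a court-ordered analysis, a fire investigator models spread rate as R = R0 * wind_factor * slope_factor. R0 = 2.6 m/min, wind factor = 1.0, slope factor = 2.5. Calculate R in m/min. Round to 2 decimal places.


Fire spread rate calculation:
R = R0 * wind_factor * slope_factor
= 2.6 * 1.0 * 2.5
= 2.6 * 2.5
= 6.50 m/min

6.50


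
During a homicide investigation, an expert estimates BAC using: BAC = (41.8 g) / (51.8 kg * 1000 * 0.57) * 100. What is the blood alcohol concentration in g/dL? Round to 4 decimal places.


Applying the Widmark formula:
BAC = (dose_g / (body_wt * 1000 * r)) * 100
Denominator = 51.8 * 1000 * 0.57 = 29526
BAC = (41.8 / 29526) * 100
BAC = 0.1416 g/dL

0.1416


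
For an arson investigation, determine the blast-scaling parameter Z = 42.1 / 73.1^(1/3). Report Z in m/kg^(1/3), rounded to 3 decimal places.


Scaled distance calculation:
W^(1/3) = 73.1^(1/3) = 4.181247
Z = R / W^(1/3) = 42.1 / 4.181247
Z = 10.069 m/kg^(1/3)

10.069


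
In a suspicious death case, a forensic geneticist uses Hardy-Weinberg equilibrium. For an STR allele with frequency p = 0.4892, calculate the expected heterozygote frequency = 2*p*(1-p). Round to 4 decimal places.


Hardy-Weinberg heterozygote frequency:
q = 1 - p = 1 - 0.4892 = 0.5108
2pq = 2 * 0.4892 * 0.5108 = 0.4998

0.4998


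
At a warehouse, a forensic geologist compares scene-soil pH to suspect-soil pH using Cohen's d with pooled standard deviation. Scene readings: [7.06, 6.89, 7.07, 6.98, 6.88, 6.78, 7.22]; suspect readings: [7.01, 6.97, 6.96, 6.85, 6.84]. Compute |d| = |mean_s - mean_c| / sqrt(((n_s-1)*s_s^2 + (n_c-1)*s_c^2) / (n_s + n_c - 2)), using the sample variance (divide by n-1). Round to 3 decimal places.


Pooled-variance Cohen's d for soil pH comparison:
Scene mean = 48.88 / 7 = 6.982857
Suspect mean = 34.63 / 5 = 6.926
Scene sample variance s_s^2 = 0.02169
Suspect sample variance s_c^2 = 0.00583
Pooled variance = ((n_s-1)*s_s^2 + (n_c-1)*s_c^2) / (n_s + n_c - 2) = 0.015346
Pooled SD = sqrt(0.015346) = 0.123879
Mean difference = 0.056857
|d| = |0.056857| / 0.123879 = 0.459

0.459


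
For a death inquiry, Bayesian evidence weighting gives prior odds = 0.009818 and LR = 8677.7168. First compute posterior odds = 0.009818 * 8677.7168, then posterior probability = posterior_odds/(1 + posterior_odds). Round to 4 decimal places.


Bayesian evidence evaluation:
Posterior odds = prior_odds * LR = 0.009818 * 8677.7168 = 85.19782
Posterior probability = posterior_odds / (1 + posterior_odds)
= 85.19782 / (1 + 85.19782)
= 85.19782 / 86.19782
= 0.9884

0.9884


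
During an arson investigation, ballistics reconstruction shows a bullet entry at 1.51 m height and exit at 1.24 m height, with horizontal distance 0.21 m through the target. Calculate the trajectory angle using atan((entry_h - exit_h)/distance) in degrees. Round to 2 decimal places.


Bullet trajectory angle:
Height difference = 1.51 - 1.24 = 0.27 m
angle = atan(0.27 / 0.21)
angle = atan(1.285714)
angle = 52.13 degrees

52.13


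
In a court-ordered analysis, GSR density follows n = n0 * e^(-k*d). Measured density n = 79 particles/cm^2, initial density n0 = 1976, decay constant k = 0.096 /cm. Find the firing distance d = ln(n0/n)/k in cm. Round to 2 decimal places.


GSR distance calculation:
n0/n = 1976 / 79 = 25.012658
ln(n0/n) = 3.219382
d = 3.219382 / 0.096 = 33.54 cm

33.54


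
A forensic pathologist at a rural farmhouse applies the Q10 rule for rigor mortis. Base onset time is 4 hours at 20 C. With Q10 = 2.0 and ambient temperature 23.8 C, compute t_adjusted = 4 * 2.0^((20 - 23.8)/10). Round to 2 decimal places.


Rigor mortis time adjustment:
Exponent = (T_ref - T_actual) / 10 = (20 - 23.8) / 10 = -0.38
Q10 factor = 2.0^-0.38 = 0.76844
t_adjusted = 4 * 0.76844 = 3.07 hours

3.07


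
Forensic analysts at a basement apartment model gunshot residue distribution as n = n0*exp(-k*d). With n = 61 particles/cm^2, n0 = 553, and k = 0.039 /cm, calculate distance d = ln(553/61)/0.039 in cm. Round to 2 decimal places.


GSR distance calculation:
n0/n = 553 / 61 = 9.065574
ln(n0/n) = 2.204484
d = 2.204484 / 0.039 = 56.53 cm

56.53


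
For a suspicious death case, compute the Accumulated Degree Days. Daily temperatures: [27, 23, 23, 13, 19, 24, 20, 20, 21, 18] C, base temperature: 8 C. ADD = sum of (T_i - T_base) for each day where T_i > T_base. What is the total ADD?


Computing ADD day by day:
Day 1: max(0, 27 - 8) = 19
Day 2: max(0, 23 - 8) = 15
Day 3: max(0, 23 - 8) = 15
Day 4: max(0, 13 - 8) = 5
Day 5: max(0, 19 - 8) = 11
Day 6: max(0, 24 - 8) = 16
Day 7: max(0, 20 - 8) = 12
Day 8: max(0, 20 - 8) = 12
Day 9: max(0, 21 - 8) = 13
Day 10: max(0, 18 - 8) = 10
Total ADD = 128

128


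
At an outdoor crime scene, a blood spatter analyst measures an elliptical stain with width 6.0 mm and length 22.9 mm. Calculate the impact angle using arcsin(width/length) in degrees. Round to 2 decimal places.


Blood spatter impact angle calculation:
width / length = 6.0 / 22.9 = 0.262009
angle = arcsin(0.262009)
angle = 15.19 degrees

15.19


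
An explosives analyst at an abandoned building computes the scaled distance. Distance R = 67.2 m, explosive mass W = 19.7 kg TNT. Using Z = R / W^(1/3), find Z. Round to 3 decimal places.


Scaled distance calculation:
W^(1/3) = 19.7^(1/3) = 2.700777
Z = R / W^(1/3) = 67.2 / 2.700777
Z = 24.882 m/kg^(1/3)

24.882


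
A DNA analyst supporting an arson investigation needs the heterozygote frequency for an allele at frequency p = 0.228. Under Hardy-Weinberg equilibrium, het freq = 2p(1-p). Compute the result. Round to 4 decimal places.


Hardy-Weinberg heterozygote frequency:
q = 1 - p = 1 - 0.228 = 0.772
2pq = 2 * 0.228 * 0.772 = 0.3520

0.3520


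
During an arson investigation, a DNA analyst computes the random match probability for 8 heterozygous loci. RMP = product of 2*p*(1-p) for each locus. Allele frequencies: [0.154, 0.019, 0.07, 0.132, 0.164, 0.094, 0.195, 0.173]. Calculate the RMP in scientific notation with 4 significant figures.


Computing RMP for 8 loci:
Locus 1: 2 * 0.154 * 0.846 = 0.260568
Locus 2: 2 * 0.019 * 0.981 = 0.037278
Locus 3: 2 * 0.07 * 0.93 = 0.1302
Locus 4: 2 * 0.132 * 0.868 = 0.229152
Locus 5: 2 * 0.164 * 0.836 = 0.274208
Locus 6: 2 * 0.094 * 0.906 = 0.170328
Locus 7: 2 * 0.195 * 0.805 = 0.31395
Locus 8: 2 * 0.173 * 0.827 = 0.286142
RMP = 1.216e-06

1.216e-06


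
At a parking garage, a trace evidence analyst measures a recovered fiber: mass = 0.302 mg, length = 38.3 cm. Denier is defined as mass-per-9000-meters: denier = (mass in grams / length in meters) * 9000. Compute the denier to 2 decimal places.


Denier calculation:
Mass in grams = 0.302 mg / 1000 = 0.000302 g
Length in meters = 38.3 cm / 100 = 0.383 m
Linear density = mass / length = 0.000302 / 0.383 = 0.00078851 g/m
Denier = (g/m) * 9000 = 0.00078851 * 9000 = 7.10

7.10


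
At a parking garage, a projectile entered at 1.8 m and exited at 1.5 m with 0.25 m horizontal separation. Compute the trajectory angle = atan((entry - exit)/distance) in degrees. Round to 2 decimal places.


Bullet trajectory angle:
Height difference = 1.8 - 1.5 = 0.3 m
angle = atan(0.3 / 0.25)
angle = atan(1.2)
angle = 50.19 degrees

50.19


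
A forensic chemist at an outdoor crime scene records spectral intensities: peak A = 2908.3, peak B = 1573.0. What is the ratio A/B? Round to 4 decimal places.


Spectral peak ratio:
Peak A = 2908.3 counts
Peak B = 1573.0 counts
Ratio = 2908.3 / 1573.0 = 1.8489

1.8489


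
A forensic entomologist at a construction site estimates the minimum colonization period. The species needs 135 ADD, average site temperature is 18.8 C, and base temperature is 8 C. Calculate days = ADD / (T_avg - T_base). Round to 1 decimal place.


Insect development time:
Effective temperature = avg_temp - T_base = 18.8 - 8 = 10.8 C
Days = ADD / effective_temp = 135 / 10.8 = 12.5 days

12.5


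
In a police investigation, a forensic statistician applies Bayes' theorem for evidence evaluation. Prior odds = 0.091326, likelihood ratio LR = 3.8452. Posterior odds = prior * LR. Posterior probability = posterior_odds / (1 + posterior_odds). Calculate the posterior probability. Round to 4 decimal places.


Bayesian evidence evaluation:
Posterior odds = prior_odds * LR = 0.091326 * 3.8452 = 0.3511667
Posterior probability = posterior_odds / (1 + posterior_odds)
= 0.3511667 / (1 + 0.3511667)
= 0.3511667 / 1.3511667
= 0.2599

0.2599


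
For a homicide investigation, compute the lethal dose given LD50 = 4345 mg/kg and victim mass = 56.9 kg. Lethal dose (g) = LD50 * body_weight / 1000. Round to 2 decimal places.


Lethal dose calculation:
Lethal dose = LD50 * body_weight / 1000
= 4345 * 56.9 / 1000
= 247230.5 / 1000
= 247.23 g

247.23


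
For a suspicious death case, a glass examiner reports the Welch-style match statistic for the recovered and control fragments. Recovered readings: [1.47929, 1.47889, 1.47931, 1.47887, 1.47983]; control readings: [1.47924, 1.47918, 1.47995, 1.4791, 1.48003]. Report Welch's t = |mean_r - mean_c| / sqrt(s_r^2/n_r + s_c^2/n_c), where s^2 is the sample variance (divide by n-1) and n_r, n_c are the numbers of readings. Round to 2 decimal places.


Welch's t-criterion for glass RI comparison:
Recovered mean = sum / n_r = 7.39619 / 5 = 1.479238
Control mean = sum / n_c = 7.3975 / 5 = 1.4795
Recovered sample variance s_r^2 = 1.5372e-07
Control sample variance s_c^2 = 2.0335e-07
Welch SE (unpooled) = sqrt(s_r^2/n_r + s_c^2/n_c) = sqrt(3.0744e-08 + 4.067e-08) = sqrt(7.1414e-08) = 0.000267234
|mean_r - mean_c| = 0.000262
t = 0.000262 / 0.000267234 = 0.98

0.98


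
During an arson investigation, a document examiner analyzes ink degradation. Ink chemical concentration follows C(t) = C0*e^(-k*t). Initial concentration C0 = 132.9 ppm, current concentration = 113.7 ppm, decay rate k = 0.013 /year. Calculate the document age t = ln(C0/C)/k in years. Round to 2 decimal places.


Document age estimation:
C0/C = 132.9 / 113.7 = 1.168865
ln(C0/C) = 0.156033
t = 0.156033 / 0.013 = 12.00 years

12.00


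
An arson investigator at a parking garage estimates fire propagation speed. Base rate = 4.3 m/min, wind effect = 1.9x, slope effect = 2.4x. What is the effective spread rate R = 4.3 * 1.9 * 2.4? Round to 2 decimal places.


Fire spread rate calculation:
R = R0 * wind_factor * slope_factor
= 4.3 * 1.9 * 2.4
= 8.17 * 2.4
= 19.61 m/min

19.61


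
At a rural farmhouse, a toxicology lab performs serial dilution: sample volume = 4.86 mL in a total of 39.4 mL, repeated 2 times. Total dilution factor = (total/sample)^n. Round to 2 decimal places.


Dilution factor calculation:
Single dilution = V_total / V_sample = 39.4 / 4.86 ≈ 8.106996
Number of dilutions = 2
Total DF = (39.4 / 4.86)^2 (full precision, rounded at the end) = 65.72

65.72


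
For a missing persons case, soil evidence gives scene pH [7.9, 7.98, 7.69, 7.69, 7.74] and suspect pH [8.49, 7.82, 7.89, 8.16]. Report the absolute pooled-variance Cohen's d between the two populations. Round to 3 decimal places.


Pooled-variance Cohen's d for soil pH comparison:
Scene mean = 39 / 5 = 7.8
Suspect mean = 32.36 / 4 = 8.09
Scene sample variance s_s^2 = 0.01755
Suspect sample variance s_c^2 = 0.0926
Pooled variance = ((n_s-1)*s_s^2 + (n_c-1)*s_c^2) / (n_s + n_c - 2) = 0.049714
Pooled SD = sqrt(0.049714) = 0.222966
Mean difference = -0.29
|d| = |-0.29| / 0.222966 = 1.301

1.301


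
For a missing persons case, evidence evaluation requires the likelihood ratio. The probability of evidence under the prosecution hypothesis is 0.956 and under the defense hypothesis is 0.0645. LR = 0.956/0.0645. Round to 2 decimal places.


Likelihood ratio calculation:
LR = P(E|Hp) / P(E|Hd)
LR = 0.956 / 0.0645
LR = 14.82

14.82


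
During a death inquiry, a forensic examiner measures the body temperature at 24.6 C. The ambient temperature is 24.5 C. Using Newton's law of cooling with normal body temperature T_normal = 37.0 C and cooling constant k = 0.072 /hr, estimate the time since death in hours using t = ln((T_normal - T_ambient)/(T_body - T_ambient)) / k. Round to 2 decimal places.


Using Newton's law of cooling:
t = ln((T_normal - T_ambient) / (T_body - T_ambient)) / k
T_normal - T_ambient = 12.5
T_body - T_ambient = 0.1
Ratio = 125
ln(ratio) = 4.828314
t = 4.828314 / 0.072 = 67.06 hours

67.06


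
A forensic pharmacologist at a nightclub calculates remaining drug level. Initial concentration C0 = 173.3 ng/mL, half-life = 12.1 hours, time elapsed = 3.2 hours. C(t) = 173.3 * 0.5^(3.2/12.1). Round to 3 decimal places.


Drug concentration decay:
Number of half-lives = t / t_half = 3.2 / 12.1 = 0.264463
Decay factor = 0.5^0.264463 = 0.83250855
C(t) = 173.3 * 0.83250855 = 144.274 ng/mL

144.274


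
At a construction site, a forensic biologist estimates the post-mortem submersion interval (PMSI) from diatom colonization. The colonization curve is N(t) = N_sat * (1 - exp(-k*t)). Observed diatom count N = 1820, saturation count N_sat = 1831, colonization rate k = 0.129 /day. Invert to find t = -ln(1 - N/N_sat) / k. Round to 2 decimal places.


PMSI from diatom colonization curve:
N / N_sat = 1820 / 1831 = 0.993992
1 - N/N_sat = 0.006008
ln(1 - N/N_sat) = -5.114663
t = -ln(1 - N/N_sat) / k = -(-5.114663) / 0.129 = 39.65 days

39.65


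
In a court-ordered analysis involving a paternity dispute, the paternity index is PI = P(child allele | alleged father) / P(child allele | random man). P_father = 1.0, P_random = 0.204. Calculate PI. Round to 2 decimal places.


Paternity Index calculation:
PI = P(allele|father) / P(allele|random)
PI = 1.0 / 0.204
PI = 4.90

4.90


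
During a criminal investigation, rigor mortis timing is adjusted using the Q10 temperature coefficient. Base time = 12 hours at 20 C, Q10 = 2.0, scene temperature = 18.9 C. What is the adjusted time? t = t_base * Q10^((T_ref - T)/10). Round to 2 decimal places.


Rigor mortis time adjustment:
Exponent = (T_ref - T_actual) / 10 = (20 - 18.9) / 10 = 0.11
Q10 factor = 2.0^0.11 = 1.07923
t_adjusted = 12 * 1.07923 = 12.95 hours

12.95


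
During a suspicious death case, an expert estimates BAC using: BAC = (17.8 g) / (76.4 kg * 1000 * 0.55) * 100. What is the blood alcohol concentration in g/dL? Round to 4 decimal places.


Applying the Widmark formula:
BAC = (dose_g / (body_wt * 1000 * r)) * 100
Denominator = 76.4 * 1000 * 0.55 = 42020
BAC = (17.8 / 42020) * 100
BAC = 0.0424 g/dL

0.0424


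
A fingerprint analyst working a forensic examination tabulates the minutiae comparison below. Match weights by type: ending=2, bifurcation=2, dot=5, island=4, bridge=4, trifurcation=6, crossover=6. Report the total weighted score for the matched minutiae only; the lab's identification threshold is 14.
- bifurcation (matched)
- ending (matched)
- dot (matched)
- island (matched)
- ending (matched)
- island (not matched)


Weighted minutiae match score:
  bifurcation: matched, +2 (running total 2)
  ending: matched, +2 (running total 4)
  dot: matched, +5 (running total 9)
  island: matched, +4 (running total 13)
  ending: matched, +2 (running total 15)
  island: not matched, +0
Total score = 15
Threshold = 14; verdict = identification

15


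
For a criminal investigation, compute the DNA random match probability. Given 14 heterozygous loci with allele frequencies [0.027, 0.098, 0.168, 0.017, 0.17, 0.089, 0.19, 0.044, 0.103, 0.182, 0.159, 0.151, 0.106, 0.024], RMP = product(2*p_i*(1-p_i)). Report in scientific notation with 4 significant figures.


Computing RMP for 14 loci:
Locus 1: 2 * 0.027 * 0.973 = 0.052542
Locus 2: 2 * 0.098 * 0.902 = 0.176792
Locus 3: 2 * 0.168 * 0.832 = 0.279552
Locus 4: 2 * 0.017 * 0.983 = 0.033422
Locus 5: 2 * 0.17 * 0.83 = 0.2822
Locus 6: 2 * 0.089 * 0.911 = 0.162158
Locus 7: 2 * 0.19 * 0.81 = 0.3078
Locus 8: 2 * 0.044 * 0.956 = 0.084128
Locus 9: 2 * 0.103 * 0.897 = 0.184782
Locus 10: 2 * 0.182 * 0.818 = 0.297752
Locus 11: 2 * 0.159 * 0.841 = 0.267438
Locus 12: 2 * 0.151 * 0.849 = 0.256398
Locus 13: 2 * 0.106 * 0.894 = 0.189528
Locus 14: 2 * 0.024 * 0.976 = 0.046848
RMP = 3.445e-12

3.445e-12


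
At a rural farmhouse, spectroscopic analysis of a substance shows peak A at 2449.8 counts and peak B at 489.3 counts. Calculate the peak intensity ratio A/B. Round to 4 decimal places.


Spectral peak ratio:
Peak A = 2449.8 counts
Peak B = 489.3 counts
Ratio = 2449.8 / 489.3 = 5.0067

5.0067


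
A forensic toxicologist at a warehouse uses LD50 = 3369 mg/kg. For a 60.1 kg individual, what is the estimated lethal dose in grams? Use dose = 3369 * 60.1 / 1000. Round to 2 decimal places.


Lethal dose calculation:
Lethal dose = LD50 * body_weight / 1000
= 3369 * 60.1 / 1000
= 202476.9 / 1000
= 202.48 g

202.48


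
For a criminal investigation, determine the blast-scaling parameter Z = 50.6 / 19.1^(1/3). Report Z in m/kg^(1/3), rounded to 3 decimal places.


Scaled distance calculation:
W^(1/3) = 19.1^(1/3) = 2.673075
Z = R / W^(1/3) = 50.6 / 2.673075
Z = 18.930 m/kg^(1/3)

18.930


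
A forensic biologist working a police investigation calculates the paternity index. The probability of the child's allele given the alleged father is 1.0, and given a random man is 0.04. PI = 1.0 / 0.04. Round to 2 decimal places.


Paternity Index calculation:
PI = P(allele|father) / P(allele|random)
PI = 1.0 / 0.04
PI = 25.00

25.00


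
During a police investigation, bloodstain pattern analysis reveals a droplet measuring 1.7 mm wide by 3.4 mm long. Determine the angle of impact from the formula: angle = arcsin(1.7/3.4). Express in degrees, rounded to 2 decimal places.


Blood spatter impact angle calculation:
width / length = 1.7 / 3.4 = 0.5
angle = arcsin(0.5)
angle = 30.00 degrees

30.00


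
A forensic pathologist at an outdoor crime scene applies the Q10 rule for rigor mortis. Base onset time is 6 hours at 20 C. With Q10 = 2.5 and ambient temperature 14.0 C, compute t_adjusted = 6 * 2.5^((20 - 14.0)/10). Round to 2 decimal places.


Rigor mortis time adjustment:
Exponent = (T_ref - T_actual) / 10 = (20 - 14.0) / 10 = 0.6
Q10 factor = 2.5^0.6 = 1.73286
t_adjusted = 6 * 1.73286 = 10.40 hours

10.40


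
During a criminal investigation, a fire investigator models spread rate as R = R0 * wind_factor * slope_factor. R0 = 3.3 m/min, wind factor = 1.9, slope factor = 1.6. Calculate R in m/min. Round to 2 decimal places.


Fire spread rate calculation:
R = R0 * wind_factor * slope_factor
= 3.3 * 1.9 * 1.6
= 6.27 * 1.6
= 10.03 m/min

10.03


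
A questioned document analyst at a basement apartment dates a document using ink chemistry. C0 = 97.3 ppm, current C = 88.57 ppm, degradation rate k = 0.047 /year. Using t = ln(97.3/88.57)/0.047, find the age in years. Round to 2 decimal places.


Document age estimation:
C0/C = 97.3 / 88.57 = 1.098566
ln(C0/C) = 0.094006
t = 0.094006 / 0.047 = 2.00 years

2.00


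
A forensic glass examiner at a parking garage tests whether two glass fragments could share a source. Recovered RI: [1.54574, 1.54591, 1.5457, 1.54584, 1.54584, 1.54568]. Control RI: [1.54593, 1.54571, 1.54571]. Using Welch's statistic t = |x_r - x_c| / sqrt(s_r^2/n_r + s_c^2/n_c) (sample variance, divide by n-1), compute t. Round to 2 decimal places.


Welch's t-criterion for glass RI comparison:
Recovered mean = sum / n_r = 9.27471 / 6 = 1.545785
Control mean = sum / n_c = 4.63735 / 3 = 1.5457833
Recovered sample variance s_r^2 = 8.39e-09
Control sample variance s_c^2 = 1.61333e-08
Welch SE (unpooled) = sqrt(s_r^2/n_r + s_c^2/n_c) = sqrt(1.39833e-09 + 5.37778e-09) = sqrt(6.77611e-09) = 8.23171e-05
|mean_r - mean_c| = 1.66667e-06
t = 1.66667e-06 / 8.23171e-05 = 0.02

0.02


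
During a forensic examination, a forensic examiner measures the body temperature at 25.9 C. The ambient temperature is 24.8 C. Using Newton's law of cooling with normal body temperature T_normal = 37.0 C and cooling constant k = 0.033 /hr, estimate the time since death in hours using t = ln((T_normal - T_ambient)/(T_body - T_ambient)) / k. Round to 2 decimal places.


Using Newton's law of cooling:
t = ln((T_normal - T_ambient) / (T_body - T_ambient)) / k
T_normal - T_ambient = 12.2
T_body - T_ambient = 1.1
Ratio = 11.090909
ln(ratio) = 2.406126
t = 2.406126 / 0.033 = 72.91 hours

72.91


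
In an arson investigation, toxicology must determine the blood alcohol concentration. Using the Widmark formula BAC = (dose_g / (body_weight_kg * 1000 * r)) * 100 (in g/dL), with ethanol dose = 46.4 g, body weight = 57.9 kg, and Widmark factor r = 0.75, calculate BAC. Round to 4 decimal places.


Applying the Widmark formula:
BAC = (dose_g / (body_wt * 1000 * r)) * 100
Denominator = 57.9 * 1000 * 0.75 = 43425
BAC = (46.4 / 43425) * 100
BAC = 0.1069 g/dL

0.1069
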